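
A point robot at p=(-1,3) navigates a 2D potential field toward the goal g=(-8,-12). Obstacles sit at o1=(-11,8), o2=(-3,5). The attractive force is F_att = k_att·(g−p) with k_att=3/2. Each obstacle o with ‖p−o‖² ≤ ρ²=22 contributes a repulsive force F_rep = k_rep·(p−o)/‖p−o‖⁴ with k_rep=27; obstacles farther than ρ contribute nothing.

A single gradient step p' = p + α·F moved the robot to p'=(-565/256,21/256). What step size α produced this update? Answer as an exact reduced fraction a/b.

α = 1/8

F_att = 3/2·(g−p) = 3/2·(-7,-15) = (-10.5000,-22.5000)
o1: d²=125 > ρ²=22 → inactive
o2: d²=8 ≤ ρ²=22; F_rep = 27·(2,-2)/8² = (0.8438,-0.8438)
F = F_att + ΣF_rep = (-9.6562,-23.3438)
Δp = p'−p = (-1.2070,-2.9180); α = Δx/Fx = (-309/256) / (-309/32) = 1/8
check: Δy/Fy = (-747/256) / (-747/32) = 1/8 ✓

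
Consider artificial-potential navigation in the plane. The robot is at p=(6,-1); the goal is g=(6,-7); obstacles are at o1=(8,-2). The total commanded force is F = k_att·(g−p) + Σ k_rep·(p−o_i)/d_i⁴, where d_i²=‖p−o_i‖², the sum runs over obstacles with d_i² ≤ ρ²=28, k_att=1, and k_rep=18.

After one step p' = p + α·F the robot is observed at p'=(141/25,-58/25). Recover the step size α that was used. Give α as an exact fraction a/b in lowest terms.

F_att = 1·(g−p) = 1·(0,-6) = (0.0000,-6.0000)
o1: d²=5 ≤ ρ²=28; F_rep = 18·(-2,1)/5² = (-1.4400,0.7200)
F = F_att + ΣF_rep = (-1.4400,-5.2800)
Δp = p'−p = (-0.3600,-1.3200); α = Δx/Fx = (-9/25) / (-36/25) = 1/4
check: Δy/Fy = (-33/25) / (-132/25) = 1/4 ✓

α = 1/4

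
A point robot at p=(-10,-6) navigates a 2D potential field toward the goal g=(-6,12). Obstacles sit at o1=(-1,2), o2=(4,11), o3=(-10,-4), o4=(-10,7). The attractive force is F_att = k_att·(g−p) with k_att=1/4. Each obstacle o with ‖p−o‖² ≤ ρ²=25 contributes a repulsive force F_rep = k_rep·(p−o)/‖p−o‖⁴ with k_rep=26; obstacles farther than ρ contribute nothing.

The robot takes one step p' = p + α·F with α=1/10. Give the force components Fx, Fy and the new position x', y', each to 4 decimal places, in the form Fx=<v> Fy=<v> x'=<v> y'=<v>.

F_att = 1/4·(g−p) = 1/4·(4,18) = (1.0000,4.5000)
o1: d²=145 > ρ²=25 → inactive
o2: d²=485 > ρ²=25 → inactive
o3: d²=4 ≤ ρ²=25; F_rep = 26·(0,-2)/4² = (0.0000,-3.2500)
o4: d²=169 > ρ²=25 → inactive
F = F_att + ΣF_rep = (1.0000,1.2500)
p' = p + 1/10·F = (-9.9000,-5.8750)

Fx=1.0000 Fy=1.2500 x'=-9.9000 y'=-5.8750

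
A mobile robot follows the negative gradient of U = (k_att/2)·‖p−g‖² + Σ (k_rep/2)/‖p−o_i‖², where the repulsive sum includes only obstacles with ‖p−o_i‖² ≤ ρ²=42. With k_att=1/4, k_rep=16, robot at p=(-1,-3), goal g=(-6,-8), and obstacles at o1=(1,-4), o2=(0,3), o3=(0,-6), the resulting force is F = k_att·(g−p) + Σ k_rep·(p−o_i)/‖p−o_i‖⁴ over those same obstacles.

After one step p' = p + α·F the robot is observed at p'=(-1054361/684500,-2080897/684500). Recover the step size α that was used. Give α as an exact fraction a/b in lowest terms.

α = 1/5

F_att = 1/4·(g−p) = 1/4·(-5,-5) = (-1.2500,-1.2500)
o1: d²=5 ≤ ρ²=42; F_rep = 16·(-2,1)/5² = (-1.2800,0.6400)
o2: d²=37 ≤ ρ²=42; F_rep = 16·(-1,-6)/37² = (-0.0117,-0.0701)
o3: d²=10 ≤ ρ²=42; F_rep = 16·(-1,3)/10² = (-0.1600,0.4800)
F = F_att + ΣF_rep = (-2.7017,-0.2001)
Δp = p'−p = (-0.5403,-0.0400); α = Δx/Fx = (-369861/684500) / (-369861/136900) = 1/5
check: Δy/Fy = (-27397/684500) / (-27397/136900) = 1/5 ✓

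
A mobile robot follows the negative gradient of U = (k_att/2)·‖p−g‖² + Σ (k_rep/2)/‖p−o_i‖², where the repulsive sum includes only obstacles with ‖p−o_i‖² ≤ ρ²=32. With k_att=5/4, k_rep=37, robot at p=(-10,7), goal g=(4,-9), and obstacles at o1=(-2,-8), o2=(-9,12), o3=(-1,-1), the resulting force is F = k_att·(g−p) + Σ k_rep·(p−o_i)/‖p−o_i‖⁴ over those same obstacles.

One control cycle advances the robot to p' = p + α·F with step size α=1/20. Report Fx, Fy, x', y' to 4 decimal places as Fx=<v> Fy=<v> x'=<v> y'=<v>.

Fx=17.4453 Fy=-20.2737 x'=-9.1277 y'=5.9863

F_att = 5/4·(g−p) = 5/4·(14,-16) = (17.5000,-20.0000)
o1: d²=289 > ρ²=32 → inactive
o2: d²=26 ≤ ρ²=32; F_rep = 37·(-1,-5)/26² = (-0.0547,-0.2737)
o3: d²=145 > ρ²=32 → inactive
F = F_att + ΣF_rep = (17.4453,-20.2737)
p' = p + 1/20·F = (-9.1277,5.9863)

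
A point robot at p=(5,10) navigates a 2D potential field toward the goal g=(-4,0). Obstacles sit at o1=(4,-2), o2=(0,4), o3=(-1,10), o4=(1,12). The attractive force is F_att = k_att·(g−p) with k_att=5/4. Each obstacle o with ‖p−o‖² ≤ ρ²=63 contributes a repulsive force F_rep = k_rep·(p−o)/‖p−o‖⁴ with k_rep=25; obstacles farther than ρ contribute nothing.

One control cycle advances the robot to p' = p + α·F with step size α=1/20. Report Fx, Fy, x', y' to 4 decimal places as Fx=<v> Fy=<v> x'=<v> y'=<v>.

F_att = 5/4·(g−p) = 5/4·(-9,-10) = (-11.2500,-12.5000)
o1: d²=145 > ρ²=63 → inactive
o2: d²=61 ≤ ρ²=63; F_rep = 25·(5,6)/61² = (0.0336,0.0403)
o3: d²=36 ≤ ρ²=63; F_rep = 25·(6,0)/36² = (0.1157,0.0000)
o4: d²=20 ≤ ρ²=63; F_rep = 25·(4,-2)/20² = (0.2500,-0.1250)
F = F_att + ΣF_rep = (-10.8507,-12.5847)
p' = p + 1/20·F = (4.4575,9.3708)

Fx=-10.8507 Fy=-12.5847 x'=4.4575 y'=9.3708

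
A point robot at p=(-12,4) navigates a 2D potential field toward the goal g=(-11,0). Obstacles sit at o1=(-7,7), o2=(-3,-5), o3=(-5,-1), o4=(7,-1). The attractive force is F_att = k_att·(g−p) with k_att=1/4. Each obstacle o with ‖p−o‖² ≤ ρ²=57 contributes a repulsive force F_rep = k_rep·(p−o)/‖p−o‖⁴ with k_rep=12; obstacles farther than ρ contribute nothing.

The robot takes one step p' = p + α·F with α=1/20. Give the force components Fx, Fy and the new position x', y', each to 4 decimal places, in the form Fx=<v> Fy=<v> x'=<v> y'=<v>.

Fx=0.1981 Fy=-1.0311 x'=-11.9901 y'=3.9484

F_att = 1/4·(g−p) = 1/4·(1,-4) = (0.2500,-1.0000)
o1: d²=34 ≤ ρ²=57; F_rep = 12·(-5,-3)/34² = (-0.0519,-0.0311)
o2: d²=162 > ρ²=57 → inactive
o3: d²=74 > ρ²=57 → inactive
o4: d²=386 > ρ²=57 → inactive
F = F_att + ΣF_rep = (0.1981,-1.0311)
p' = p + 1/20·F = (-11.9901,3.9484)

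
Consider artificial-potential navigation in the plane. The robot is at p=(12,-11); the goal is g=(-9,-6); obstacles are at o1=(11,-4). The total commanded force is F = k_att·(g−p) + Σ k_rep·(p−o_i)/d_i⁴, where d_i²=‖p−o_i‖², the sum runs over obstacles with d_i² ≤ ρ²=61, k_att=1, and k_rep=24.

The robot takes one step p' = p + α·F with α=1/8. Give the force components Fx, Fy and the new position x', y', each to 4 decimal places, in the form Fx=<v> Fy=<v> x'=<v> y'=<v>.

F_att = 1·(g−p) = 1·(-21,5) = (-21.0000,5.0000)
o1: d²=50 ≤ ρ²=61; F_rep = 24·(1,-7)/50² = (0.0096,-0.0672)
F = F_att + ΣF_rep = (-20.9904,4.9328)
p' = p + 1/8·F = (9.3762,-10.3834)

Fx=-20.9904 Fy=4.9328 x'=9.3762 y'=-10.3834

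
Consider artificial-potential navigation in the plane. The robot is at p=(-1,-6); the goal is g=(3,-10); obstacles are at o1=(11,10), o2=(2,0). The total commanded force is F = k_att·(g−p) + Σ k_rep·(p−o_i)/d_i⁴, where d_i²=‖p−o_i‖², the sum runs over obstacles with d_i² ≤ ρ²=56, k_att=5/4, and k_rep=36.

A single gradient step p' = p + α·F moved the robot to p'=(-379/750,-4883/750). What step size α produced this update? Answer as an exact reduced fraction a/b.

α = 1/10

F_att = 5/4·(g−p) = 5/4·(4,-4) = (5.0000,-5.0000)
o1: d²=400 > ρ²=56 → inactive
o2: d²=45 ≤ ρ²=56; F_rep = 36·(-3,-6)/45² = (-0.0533,-0.1067)
F = F_att + ΣF_rep = (4.9467,-5.1067)
Δp = p'−p = (0.4947,-0.5107); α = Δx/Fx = (371/750) / (371/75) = 1/10
check: Δy/Fy = (-383/750) / (-383/75) = 1/10 ✓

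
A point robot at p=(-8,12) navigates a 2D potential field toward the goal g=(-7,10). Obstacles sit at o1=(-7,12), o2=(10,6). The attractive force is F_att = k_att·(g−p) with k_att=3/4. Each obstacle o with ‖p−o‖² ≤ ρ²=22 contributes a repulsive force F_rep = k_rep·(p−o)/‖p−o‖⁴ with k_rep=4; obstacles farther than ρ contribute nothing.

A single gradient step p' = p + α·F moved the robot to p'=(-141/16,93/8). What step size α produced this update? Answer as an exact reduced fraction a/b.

α = 1/4

F_att = 3/4·(g−p) = 3/4·(1,-2) = (0.7500,-1.5000)
o1: d²=1 ≤ ρ²=22; F_rep = 4·(-1,0)/1² = (-4.0000,0.0000)
o2: d²=360 > ρ²=22 → inactive
F = F_att + ΣF_rep = (-3.2500,-1.5000)
Δp = p'−p = (-0.8125,-0.3750); α = Δx/Fx = (-13/16) / (-13/4) = 1/4
check: Δy/Fy = (-3/8) / (-3/2) = 1/4 ✓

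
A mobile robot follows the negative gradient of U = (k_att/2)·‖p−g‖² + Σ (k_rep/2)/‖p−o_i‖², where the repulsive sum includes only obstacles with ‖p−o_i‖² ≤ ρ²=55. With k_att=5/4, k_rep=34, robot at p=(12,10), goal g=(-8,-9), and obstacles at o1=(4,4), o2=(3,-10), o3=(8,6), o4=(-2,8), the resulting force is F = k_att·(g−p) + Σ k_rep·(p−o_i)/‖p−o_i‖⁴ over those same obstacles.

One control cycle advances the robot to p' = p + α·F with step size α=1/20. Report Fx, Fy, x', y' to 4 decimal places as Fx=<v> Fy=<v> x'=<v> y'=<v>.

Fx=-24.8672 Fy=-23.6172 x'=10.7566 y'=8.8191

F_att = 5/4·(g−p) = 5/4·(-20,-19) = (-25.0000,-23.7500)
o1: d²=100 > ρ²=55 → inactive
o2: d²=481 > ρ²=55 → inactive
o3: d²=32 ≤ ρ²=55; F_rep = 34·(4,4)/32² = (0.1328,0.1328)
o4: d²=200 > ρ²=55 → inactive
F = F_att + ΣF_rep = (-24.8672,-23.6172)
p' = p + 1/20·F = (10.7566,8.8191)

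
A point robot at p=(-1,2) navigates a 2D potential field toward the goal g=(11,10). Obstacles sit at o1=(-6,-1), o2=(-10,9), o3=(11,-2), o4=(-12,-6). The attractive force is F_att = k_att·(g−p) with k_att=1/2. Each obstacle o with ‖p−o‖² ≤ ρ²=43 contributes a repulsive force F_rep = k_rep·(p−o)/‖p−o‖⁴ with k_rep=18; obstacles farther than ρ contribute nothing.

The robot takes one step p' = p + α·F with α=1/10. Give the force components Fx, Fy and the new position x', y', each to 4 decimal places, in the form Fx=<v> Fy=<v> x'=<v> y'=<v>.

Fx=6.0779 Fy=4.0467 x'=-0.3922 y'=2.4047

F_att = 1/2·(g−p) = 1/2·(12,8) = (6.0000,4.0000)
o1: d²=34 ≤ ρ²=43; F_rep = 18·(5,3)/34² = (0.0779,0.0467)
o2: d²=130 > ρ²=43 → inactive
o3: d²=160 > ρ²=43 → inactive
o4: d²=185 > ρ²=43 → inactive
F = F_att + ΣF_rep = (6.0779,4.0467)
p' = p + 1/10·F = (-0.3922,2.4047)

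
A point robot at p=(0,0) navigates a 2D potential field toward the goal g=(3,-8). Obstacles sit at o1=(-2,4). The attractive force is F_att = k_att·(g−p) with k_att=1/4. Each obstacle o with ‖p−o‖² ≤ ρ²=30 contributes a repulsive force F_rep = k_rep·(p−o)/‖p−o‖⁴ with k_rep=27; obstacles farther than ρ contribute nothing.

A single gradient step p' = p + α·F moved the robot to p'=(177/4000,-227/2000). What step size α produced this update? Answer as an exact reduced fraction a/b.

α = 1/20

F_att = 1/4·(g−p) = 1/4·(3,-8) = (0.7500,-2.0000)
o1: d²=20 ≤ ρ²=30; F_rep = 27·(2,-4)/20² = (0.1350,-0.2700)
F = F_att + ΣF_rep = (0.8850,-2.2700)
Δp = p'−p = (0.0442,-0.1135); α = Δx/Fx = (177/4000) / (177/200) = 1/20
check: Δy/Fy = (-227/2000) / (-227/100) = 1/20 ✓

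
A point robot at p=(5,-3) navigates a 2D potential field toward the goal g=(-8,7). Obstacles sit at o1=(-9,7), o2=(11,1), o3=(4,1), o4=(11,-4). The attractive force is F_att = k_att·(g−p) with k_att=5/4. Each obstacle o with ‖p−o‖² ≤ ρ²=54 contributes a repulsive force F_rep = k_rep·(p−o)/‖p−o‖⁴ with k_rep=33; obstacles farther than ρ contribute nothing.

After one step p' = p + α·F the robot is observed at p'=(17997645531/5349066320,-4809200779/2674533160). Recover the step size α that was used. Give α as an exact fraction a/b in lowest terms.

α = 1/10

F_att = 5/4·(g−p) = 5/4·(-13,10) = (-16.2500,12.5000)
o1: d²=296 > ρ²=54 → inactive
o2: d²=52 ≤ ρ²=54; F_rep = 33·(-6,-4)/52² = (-0.0732,-0.0488)
o3: d²=17 ≤ ρ²=54; F_rep = 33·(1,-4)/17² = (0.1142,-0.4567)
o4: d²=37 ≤ ρ²=54; F_rep = 33·(-6,1)/37² = (-0.1446,0.0241)
F = F_att + ΣF_rep = (-16.3537,12.0185)
Δp = p'−p = (-1.6354,1.2019); α = Δx/Fx = (-8747686069/5349066320) / (-8747686069/534906632) = 1/10
check: Δy/Fy = (3214398701/2674533160) / (3214398701/267453316) = 1/10 ✓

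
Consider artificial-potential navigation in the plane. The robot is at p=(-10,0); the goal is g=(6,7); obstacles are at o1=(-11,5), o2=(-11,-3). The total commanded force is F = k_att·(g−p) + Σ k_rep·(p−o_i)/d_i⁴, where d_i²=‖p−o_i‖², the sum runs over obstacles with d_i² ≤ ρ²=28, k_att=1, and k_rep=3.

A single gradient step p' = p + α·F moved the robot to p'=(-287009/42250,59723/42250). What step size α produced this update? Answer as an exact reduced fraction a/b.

α = 1/5

F_att = 1·(g−p) = 1·(16,7) = (16.0000,7.0000)
o1: d²=26 ≤ ρ²=28; F_rep = 3·(1,-5)/26² = (0.0044,-0.0222)
o2: d²=10 ≤ ρ²=28; F_rep = 3·(1,3)/10² = (0.0300,0.0900)
F = F_att + ΣF_rep = (16.0344,7.0678)
Δp = p'−p = (3.2069,1.4136); α = Δx/Fx = (135491/42250) / (135491/8450) = 1/5
check: Δy/Fy = (59723/42250) / (59723/8450) = 1/5 ✓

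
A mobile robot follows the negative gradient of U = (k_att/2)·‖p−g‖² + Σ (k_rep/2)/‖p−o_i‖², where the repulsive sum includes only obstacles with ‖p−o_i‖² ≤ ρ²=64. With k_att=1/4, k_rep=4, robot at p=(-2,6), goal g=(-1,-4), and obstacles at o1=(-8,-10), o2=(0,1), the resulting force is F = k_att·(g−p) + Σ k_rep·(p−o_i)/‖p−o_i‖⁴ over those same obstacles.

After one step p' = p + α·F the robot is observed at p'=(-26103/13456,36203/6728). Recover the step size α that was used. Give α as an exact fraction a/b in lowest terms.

F_att = 1/4·(g−p) = 1/4·(1,-10) = (0.2500,-2.5000)
o1: d²=292 > ρ²=64 → inactive
o2: d²=29 ≤ ρ²=64; F_rep = 4·(-2,5)/29² = (-0.0095,0.0238)
F = F_att + ΣF_rep = (0.2405,-2.4762)
Δp = p'−p = (0.0601,-0.6191); α = Δx/Fx = (809/13456) / (809/3364) = 1/4
check: Δy/Fy = (-4165/6728) / (-4165/1682) = 1/4 ✓

α = 1/4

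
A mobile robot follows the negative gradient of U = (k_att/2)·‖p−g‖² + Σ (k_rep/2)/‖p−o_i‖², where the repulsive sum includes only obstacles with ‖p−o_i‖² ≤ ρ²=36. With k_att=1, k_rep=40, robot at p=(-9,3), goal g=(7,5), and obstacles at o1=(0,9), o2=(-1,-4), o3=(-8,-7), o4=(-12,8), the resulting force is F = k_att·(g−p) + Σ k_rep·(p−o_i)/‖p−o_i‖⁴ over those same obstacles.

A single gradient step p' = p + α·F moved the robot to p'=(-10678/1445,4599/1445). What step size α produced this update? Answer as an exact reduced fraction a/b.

F_att = 1·(g−p) = 1·(16,2) = (16.0000,2.0000)
o1: d²=117 > ρ²=36 → inactive
o2: d²=113 > ρ²=36 → inactive
o3: d²=101 > ρ²=36 → inactive
o4: d²=34 ≤ ρ²=36; F_rep = 40·(3,-5)/34² = (0.1038,-0.1730)
F = F_att + ΣF_rep = (16.1038,1.8270)
Δp = p'−p = (1.6104,0.1827); α = Δx/Fx = (2327/1445) / (4654/289) = 1/10
check: Δy/Fy = (264/1445) / (528/289) = 1/10 ✓

α = 1/10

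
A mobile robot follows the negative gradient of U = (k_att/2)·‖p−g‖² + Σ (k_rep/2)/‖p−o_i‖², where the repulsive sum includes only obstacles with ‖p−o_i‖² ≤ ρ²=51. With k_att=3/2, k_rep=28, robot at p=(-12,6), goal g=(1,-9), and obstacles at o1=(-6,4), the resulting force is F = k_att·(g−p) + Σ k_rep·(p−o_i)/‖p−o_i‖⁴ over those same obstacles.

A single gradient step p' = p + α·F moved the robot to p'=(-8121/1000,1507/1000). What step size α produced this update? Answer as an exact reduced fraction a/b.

α = 1/5

F_att = 3/2·(g−p) = 3/2·(13,-15) = (19.5000,-22.5000)
o1: d²=40 ≤ ρ²=51; F_rep = 28·(-6,2)/40² = (-0.1050,0.0350)
F = F_att + ΣF_rep = (19.3950,-22.4650)
Δp = p'−p = (3.8790,-4.4930); α = Δx/Fx = (3879/1000) / (3879/200) = 1/5
check: Δy/Fy = (-4493/1000) / (-4493/200) = 1/5 ✓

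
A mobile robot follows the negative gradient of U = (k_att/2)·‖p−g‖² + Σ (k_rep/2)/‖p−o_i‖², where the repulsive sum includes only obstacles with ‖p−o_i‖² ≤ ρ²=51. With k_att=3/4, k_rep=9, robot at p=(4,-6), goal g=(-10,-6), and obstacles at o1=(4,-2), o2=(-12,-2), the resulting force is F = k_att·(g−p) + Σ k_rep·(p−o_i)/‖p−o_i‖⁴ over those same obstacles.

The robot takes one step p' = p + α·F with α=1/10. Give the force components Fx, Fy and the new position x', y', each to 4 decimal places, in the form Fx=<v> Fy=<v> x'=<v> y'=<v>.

Fx=-10.5000 Fy=-0.1406 x'=2.9500 y'=-6.0141

F_att = 3/4·(g−p) = 3/4·(-14,0) = (-10.5000,0.0000)
o1: d²=16 ≤ ρ²=51; F_rep = 9·(0,-4)/16² = (0.0000,-0.1406)
o2: d²=272 > ρ²=51 → inactive
F = F_att + ΣF_rep = (-10.5000,-0.1406)
p' = p + 1/10·F = (2.9500,-6.0141)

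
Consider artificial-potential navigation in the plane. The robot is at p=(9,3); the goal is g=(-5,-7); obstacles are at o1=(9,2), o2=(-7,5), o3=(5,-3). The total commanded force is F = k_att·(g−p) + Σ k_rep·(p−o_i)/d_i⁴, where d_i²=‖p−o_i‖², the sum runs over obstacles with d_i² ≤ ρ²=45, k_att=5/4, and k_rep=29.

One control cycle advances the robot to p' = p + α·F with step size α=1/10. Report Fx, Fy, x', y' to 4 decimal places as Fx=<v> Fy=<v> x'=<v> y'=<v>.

F_att = 5/4·(g−p) = 5/4·(-14,-10) = (-17.5000,-12.5000)
o1: d²=1 ≤ ρ²=45; F_rep = 29·(0,1)/1² = (0.0000,29.0000)
o2: d²=260 > ρ²=45 → inactive
o3: d²=52 > ρ²=45 → inactive
F = F_att + ΣF_rep = (-17.5000,16.5000)
p' = p + 1/10·F = (7.2500,4.6500)

Fx=-17.5000 Fy=16.5000 x'=7.2500 y'=4.6500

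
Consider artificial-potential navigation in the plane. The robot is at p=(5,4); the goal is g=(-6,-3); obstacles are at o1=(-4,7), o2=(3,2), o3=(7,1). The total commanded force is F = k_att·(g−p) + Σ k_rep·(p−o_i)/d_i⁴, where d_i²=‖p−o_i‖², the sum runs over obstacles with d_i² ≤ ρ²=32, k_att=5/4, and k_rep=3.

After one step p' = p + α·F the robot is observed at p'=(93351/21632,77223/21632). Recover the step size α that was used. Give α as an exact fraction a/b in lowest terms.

F_att = 5/4·(g−p) = 5/4·(-11,-7) = (-13.7500,-8.7500)
o1: d²=90 > ρ²=32 → inactive
o2: d²=8 ≤ ρ²=32; F_rep = 3·(2,2)/8² = (0.0938,0.0938)
o3: d²=13 ≤ ρ²=32; F_rep = 3·(-2,3)/13² = (-0.0355,0.0533)
F = F_att + ΣF_rep = (-13.6918,-8.6030)
Δp = p'−p = (-0.6846,-0.4301); α = Δx/Fx = (-14809/21632) / (-74045/5408) = 1/20
check: Δy/Fy = (-9305/21632) / (-46525/5408) = 1/20 ✓

α = 1/20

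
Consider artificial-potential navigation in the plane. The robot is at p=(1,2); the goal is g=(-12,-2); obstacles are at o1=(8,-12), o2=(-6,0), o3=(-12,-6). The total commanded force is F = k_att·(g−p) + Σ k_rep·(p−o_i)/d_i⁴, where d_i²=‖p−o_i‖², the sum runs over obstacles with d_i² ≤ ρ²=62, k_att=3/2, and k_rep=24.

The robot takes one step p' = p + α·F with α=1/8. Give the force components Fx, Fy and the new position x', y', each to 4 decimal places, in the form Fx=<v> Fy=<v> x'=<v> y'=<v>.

Fx=-19.4402 Fy=-5.9829 x'=-1.4300 y'=1.2521

F_att = 3/2·(g−p) = 3/2·(-13,-4) = (-19.5000,-6.0000)
o1: d²=245 > ρ²=62 → inactive
o2: d²=53 ≤ ρ²=62; F_rep = 24·(7,2)/53² = (0.0598,0.0171)
o3: d²=233 > ρ²=62 → inactive
F = F_att + ΣF_rep = (-19.4402,-5.9829)
p' = p + 1/8·F = (-1.4300,1.2521)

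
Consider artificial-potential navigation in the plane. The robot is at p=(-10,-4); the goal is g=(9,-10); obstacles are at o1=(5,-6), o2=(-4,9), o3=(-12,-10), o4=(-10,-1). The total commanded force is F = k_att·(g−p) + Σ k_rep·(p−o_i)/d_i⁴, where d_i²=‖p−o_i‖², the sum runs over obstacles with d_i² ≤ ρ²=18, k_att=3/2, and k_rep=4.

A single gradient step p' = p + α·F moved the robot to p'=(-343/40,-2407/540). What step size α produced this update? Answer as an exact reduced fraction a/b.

F_att = 3/2·(g−p) = 3/2·(19,-6) = (28.5000,-9.0000)
o1: d²=229 > ρ²=18 → inactive
o2: d²=205 > ρ²=18 → inactive
o3: d²=40 > ρ²=18 → inactive
o4: d²=9 ≤ ρ²=18; F_rep = 4·(0,-3)/9² = (0.0000,-0.1481)
F = F_att + ΣF_rep = (28.5000,-9.1481)
Δp = p'−p = (1.4250,-0.4574); α = Δx/Fx = (57/40) / (57/2) = 1/20
check: Δy/Fy = (-247/540) / (-247/27) = 1/20 ✓

α = 1/20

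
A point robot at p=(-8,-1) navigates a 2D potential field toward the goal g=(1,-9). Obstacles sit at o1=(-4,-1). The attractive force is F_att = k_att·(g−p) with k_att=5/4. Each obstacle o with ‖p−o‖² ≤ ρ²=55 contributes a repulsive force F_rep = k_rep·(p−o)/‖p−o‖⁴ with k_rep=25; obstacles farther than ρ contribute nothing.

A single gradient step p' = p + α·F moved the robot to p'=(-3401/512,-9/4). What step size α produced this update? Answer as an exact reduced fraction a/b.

F_att = 5/4·(g−p) = 5/4·(9,-8) = (11.2500,-10.0000)
o1: d²=16 ≤ ρ²=55; F_rep = 25·(-4,0)/16² = (-0.3906,0.0000)
F = F_att + ΣF_rep = (10.8594,-10.0000)
Δp = p'−p = (1.3574,-1.2500); α = Δx/Fx = (695/512) / (695/64) = 1/8
check: Δy/Fy = (-5/4) / (-10) = 1/8 ✓

α = 1/8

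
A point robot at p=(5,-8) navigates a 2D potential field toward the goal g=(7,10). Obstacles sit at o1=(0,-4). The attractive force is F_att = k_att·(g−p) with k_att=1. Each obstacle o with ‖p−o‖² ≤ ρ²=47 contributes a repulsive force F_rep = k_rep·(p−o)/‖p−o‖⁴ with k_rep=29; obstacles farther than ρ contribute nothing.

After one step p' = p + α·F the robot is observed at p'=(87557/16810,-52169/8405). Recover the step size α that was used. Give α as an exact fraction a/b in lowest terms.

F_att = 1·(g−p) = 1·(2,18) = (2.0000,18.0000)
o1: d²=41 ≤ ρ²=47; F_rep = 29·(5,-4)/41² = (0.0863,-0.0690)
F = F_att + ΣF_rep = (2.0863,17.9310)
Δp = p'−p = (0.2086,1.7931); α = Δx/Fx = (3507/16810) / (3507/1681) = 1/10
check: Δy/Fy = (15071/8405) / (30142/1681) = 1/10 ✓

α = 1/10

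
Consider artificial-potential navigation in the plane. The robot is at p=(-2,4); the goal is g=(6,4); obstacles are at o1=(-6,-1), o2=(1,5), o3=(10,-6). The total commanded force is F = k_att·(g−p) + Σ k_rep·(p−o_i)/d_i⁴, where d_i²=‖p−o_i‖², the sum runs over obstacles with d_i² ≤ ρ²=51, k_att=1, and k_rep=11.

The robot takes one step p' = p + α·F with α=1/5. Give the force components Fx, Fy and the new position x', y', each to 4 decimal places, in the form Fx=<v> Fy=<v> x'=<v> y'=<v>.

Fx=7.6962 Fy=-0.0773 x'=-0.4608 y'=3.9845

F_att = 1·(g−p) = 1·(8,0) = (8.0000,0.0000)
o1: d²=41 ≤ ρ²=51; F_rep = 11·(4,5)/41² = (0.0262,0.0327)
o2: d²=10 ≤ ρ²=51; F_rep = 11·(-3,-1)/10² = (-0.3300,-0.1100)
o3: d²=244 > ρ²=51 → inactive
F = F_att + ΣF_rep = (7.6962,-0.0773)
p' = p + 1/5·F = (-0.4608,3.9845)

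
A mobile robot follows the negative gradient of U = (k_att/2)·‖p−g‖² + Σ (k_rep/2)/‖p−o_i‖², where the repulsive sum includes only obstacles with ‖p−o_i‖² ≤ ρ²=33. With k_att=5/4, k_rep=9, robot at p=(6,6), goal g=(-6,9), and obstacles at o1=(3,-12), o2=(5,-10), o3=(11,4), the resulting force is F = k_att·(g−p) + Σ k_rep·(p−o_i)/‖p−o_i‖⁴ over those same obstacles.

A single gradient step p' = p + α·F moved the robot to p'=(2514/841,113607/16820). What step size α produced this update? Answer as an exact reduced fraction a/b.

F_att = 5/4·(g−p) = 5/4·(-12,3) = (-15.0000,3.7500)
o1: d²=333 > ρ²=33 → inactive
o2: d²=257 > ρ²=33 → inactive
o3: d²=29 ≤ ρ²=33; F_rep = 9·(-5,2)/29² = (-0.0535,0.0214)
F = F_att + ΣF_rep = (-15.0535,3.7714)
Δp = p'−p = (-3.0107,0.7543); α = Δx/Fx = (-2532/841) / (-12660/841) = 1/5
check: Δy/Fy = (12687/16820) / (12687/3364) = 1/5 ✓

α = 1/5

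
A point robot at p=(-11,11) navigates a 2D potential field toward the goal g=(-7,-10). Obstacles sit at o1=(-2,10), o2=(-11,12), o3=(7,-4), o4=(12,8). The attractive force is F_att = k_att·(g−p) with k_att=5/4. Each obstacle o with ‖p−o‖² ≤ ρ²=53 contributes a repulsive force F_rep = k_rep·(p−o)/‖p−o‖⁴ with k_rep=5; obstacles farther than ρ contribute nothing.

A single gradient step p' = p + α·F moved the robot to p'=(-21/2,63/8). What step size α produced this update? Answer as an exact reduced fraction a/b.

α = 1/10

F_att = 5/4·(g−p) = 5/4·(4,-21) = (5.0000,-26.2500)
o1: d²=82 > ρ²=53 → inactive
o2: d²=1 ≤ ρ²=53; F_rep = 5·(0,-1)/1² = (0.0000,-5.0000)
o3: d²=549 > ρ²=53 → inactive
o4: d²=538 > ρ²=53 → inactive
F = F_att + ΣF_rep = (5.0000,-31.2500)
Δp = p'−p = (0.5000,-3.1250); α = Δx/Fx = (1/2) / (5) = 1/10
check: Δy/Fy = (-25/8) / (-125/4) = 1/10 ✓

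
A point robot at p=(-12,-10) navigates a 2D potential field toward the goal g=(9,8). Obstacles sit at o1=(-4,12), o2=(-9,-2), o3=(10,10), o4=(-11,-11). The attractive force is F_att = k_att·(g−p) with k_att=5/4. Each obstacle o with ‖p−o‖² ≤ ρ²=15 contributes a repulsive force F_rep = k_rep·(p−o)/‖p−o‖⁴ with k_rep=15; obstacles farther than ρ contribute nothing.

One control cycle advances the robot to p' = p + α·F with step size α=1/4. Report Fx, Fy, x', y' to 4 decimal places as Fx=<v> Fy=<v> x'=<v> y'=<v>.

Fx=22.5000 Fy=26.2500 x'=-6.3750 y'=-3.4375

F_att = 5/4·(g−p) = 5/4·(21,18) = (26.2500,22.5000)
o1: d²=548 > ρ²=15 → inactive
o2: d²=73 > ρ²=15 → inactive
o3: d²=884 > ρ²=15 → inactive
o4: d²=2 ≤ ρ²=15; F_rep = 15·(-1,1)/2² = (-3.7500,3.7500)
F = F_att + ΣF_rep = (22.5000,26.2500)
p' = p + 1/4·F = (-6.3750,-3.4375)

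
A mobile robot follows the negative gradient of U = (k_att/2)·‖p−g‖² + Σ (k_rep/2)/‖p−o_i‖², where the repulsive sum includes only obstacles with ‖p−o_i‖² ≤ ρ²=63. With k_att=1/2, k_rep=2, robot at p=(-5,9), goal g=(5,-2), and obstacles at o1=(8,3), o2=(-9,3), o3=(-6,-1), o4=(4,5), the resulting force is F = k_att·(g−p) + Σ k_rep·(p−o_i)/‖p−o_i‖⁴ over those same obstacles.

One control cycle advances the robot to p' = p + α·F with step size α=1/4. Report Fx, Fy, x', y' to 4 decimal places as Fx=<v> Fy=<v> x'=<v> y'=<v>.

Fx=5.0030 Fy=-5.4956 x'=-3.7493 y'=7.6261

F_att = 1/2·(g−p) = 1/2·(10,-11) = (5.0000,-5.5000)
o1: d²=205 > ρ²=63 → inactive
o2: d²=52 ≤ ρ²=63; F_rep = 2·(4,6)/52² = (0.0030,0.0044)
o3: d²=101 > ρ²=63 → inactive
o4: d²=97 > ρ²=63 → inactive
F = F_att + ΣF_rep = (5.0030,-5.4956)
p' = p + 1/4·F = (-3.7493,7.6261)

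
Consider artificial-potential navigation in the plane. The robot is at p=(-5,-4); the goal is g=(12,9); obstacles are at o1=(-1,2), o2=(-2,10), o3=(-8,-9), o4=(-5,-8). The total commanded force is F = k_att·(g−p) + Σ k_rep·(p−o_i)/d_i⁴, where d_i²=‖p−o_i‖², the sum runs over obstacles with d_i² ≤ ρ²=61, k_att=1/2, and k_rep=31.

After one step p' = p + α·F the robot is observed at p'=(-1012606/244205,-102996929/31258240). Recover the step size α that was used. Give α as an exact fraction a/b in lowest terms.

α = 1/10

F_att = 1/2·(g−p) = 1/2·(17,13) = (8.5000,6.5000)
o1: d²=52 ≤ ρ²=61; F_rep = 31·(-4,-6)/52² = (-0.0459,-0.0688)
o2: d²=205 > ρ²=61 → inactive
o3: d²=34 ≤ ρ²=61; F_rep = 31·(3,5)/34² = (0.0804,0.1341)
o4: d²=16 ≤ ρ²=61; F_rep = 31·(0,4)/16² = (0.0000,0.4844)
F = F_att + ΣF_rep = (8.5346,7.0497)
Δp = p'−p = (0.8535,0.7050); α = Δx/Fx = (208419/244205) / (416838/48841) = 1/10
check: Δy/Fy = (22036031/31258240) / (22036031/3125824) = 1/10 ✓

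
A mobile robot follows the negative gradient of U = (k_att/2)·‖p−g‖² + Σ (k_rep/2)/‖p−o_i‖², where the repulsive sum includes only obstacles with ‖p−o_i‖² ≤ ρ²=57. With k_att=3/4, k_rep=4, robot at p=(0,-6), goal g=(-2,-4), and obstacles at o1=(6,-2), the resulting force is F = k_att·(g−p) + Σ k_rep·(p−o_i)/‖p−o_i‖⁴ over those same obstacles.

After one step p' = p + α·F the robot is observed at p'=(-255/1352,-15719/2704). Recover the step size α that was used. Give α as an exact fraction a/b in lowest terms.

α = 1/8

F_att = 3/4·(g−p) = 3/4·(-2,2) = (-1.5000,1.5000)
o1: d²=52 ≤ ρ²=57; F_rep = 4·(-6,-4)/52² = (-0.0089,-0.0059)
F = F_att + ΣF_rep = (-1.5089,1.4941)
Δp = p'−p = (-0.1886,0.1868); α = Δx/Fx = (-255/1352) / (-255/169) = 1/8
check: Δy/Fy = (505/2704) / (505/338) = 1/8 ✓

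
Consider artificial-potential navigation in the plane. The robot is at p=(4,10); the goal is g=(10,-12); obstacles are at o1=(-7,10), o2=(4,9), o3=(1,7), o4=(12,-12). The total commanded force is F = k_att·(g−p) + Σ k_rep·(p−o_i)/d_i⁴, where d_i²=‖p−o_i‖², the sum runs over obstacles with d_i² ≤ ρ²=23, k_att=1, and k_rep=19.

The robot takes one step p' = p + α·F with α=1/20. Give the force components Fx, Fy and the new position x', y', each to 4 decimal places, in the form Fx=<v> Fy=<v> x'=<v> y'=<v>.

Fx=6.1759 Fy=-2.8241 x'=4.3088 y'=9.8588

F_att = 1·(g−p) = 1·(6,-22) = (6.0000,-22.0000)
o1: d²=121 > ρ²=23 → inactive
o2: d²=1 ≤ ρ²=23; F_rep = 19·(0,1)/1² = (0.0000,19.0000)
o3: d²=18 ≤ ρ²=23; F_rep = 19·(3,3)/18² = (0.1759,0.1759)
o4: d²=548 > ρ²=23 → inactive
F = F_att + ΣF_rep = (6.1759,-2.8241)
p' = p + 1/20·F = (4.3088,9.8588)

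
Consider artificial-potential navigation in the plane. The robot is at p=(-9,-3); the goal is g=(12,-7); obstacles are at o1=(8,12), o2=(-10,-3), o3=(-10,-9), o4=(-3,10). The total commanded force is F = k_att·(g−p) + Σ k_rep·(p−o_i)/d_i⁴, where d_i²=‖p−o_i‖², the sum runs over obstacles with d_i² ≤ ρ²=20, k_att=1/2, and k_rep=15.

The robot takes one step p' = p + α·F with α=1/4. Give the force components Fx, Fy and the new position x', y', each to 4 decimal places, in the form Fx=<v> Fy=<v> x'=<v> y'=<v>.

Fx=25.5000 Fy=-2.0000 x'=-2.6250 y'=-3.5000

F_att = 1/2·(g−p) = 1/2·(21,-4) = (10.5000,-2.0000)
o1: d²=514 > ρ²=20 → inactive
o2: d²=1 ≤ ρ²=20; F_rep = 15·(1,0)/1² = (15.0000,0.0000)
o3: d²=37 > ρ²=20 → inactive
o4: d²=205 > ρ²=20 → inactive
F = F_att + ΣF_rep = (25.5000,-2.0000)
p' = p + 1/4·F = (-2.6250,-3.5000)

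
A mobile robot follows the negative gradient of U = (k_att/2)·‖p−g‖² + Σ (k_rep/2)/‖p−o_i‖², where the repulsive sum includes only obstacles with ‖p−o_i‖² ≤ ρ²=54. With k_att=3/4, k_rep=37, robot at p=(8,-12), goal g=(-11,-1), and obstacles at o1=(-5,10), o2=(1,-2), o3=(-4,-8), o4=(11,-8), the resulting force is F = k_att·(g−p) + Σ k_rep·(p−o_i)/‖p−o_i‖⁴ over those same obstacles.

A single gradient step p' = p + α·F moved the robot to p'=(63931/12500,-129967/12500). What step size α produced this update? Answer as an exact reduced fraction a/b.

α = 1/5

F_att = 3/4·(g−p) = 3/4·(-19,11) = (-14.2500,8.2500)
o1: d²=653 > ρ²=54 → inactive
o2: d²=149 > ρ²=54 → inactive
o3: d²=160 > ρ²=54 → inactive
o4: d²=25 ≤ ρ²=54; F_rep = 37·(-3,-4)/25² = (-0.1776,-0.2368)
F = F_att + ΣF_rep = (-14.4276,8.0132)
Δp = p'−p = (-2.8855,1.6026); α = Δx/Fx = (-36069/12500) / (-36069/2500) = 1/5
check: Δy/Fy = (20033/12500) / (20033/2500) = 1/5 ✓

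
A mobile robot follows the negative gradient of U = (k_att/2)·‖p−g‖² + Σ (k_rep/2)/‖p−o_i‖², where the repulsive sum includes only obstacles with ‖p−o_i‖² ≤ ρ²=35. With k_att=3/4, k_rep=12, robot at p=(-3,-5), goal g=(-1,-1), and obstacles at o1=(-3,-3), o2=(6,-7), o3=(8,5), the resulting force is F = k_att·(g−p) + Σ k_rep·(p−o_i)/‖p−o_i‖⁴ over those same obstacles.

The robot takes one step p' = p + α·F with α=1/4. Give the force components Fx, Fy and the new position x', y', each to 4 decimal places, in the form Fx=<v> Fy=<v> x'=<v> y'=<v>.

F_att = 3/4·(g−p) = 3/4·(2,4) = (1.5000,3.0000)
o1: d²=4 ≤ ρ²=35; F_rep = 12·(0,-2)/4² = (0.0000,-1.5000)
o2: d²=85 > ρ²=35 → inactive
o3: d²=221 > ρ²=35 → inactive
F = F_att + ΣF_rep = (1.5000,1.5000)
p' = p + 1/4·F = (-2.6250,-4.6250)

Fx=1.5000 Fy=1.5000 x'=-2.6250 y'=-4.6250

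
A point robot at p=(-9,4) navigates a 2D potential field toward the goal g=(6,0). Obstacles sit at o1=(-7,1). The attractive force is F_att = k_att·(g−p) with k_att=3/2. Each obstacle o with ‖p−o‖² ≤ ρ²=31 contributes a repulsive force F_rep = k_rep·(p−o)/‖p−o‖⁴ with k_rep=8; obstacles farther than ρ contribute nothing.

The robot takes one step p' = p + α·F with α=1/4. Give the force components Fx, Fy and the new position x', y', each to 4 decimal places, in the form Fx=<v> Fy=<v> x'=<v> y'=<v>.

F_att = 3/2·(g−p) = 3/2·(15,-4) = (22.5000,-6.0000)
o1: d²=13 ≤ ρ²=31; F_rep = 8·(-2,3)/13² = (-0.0947,0.1420)
F = F_att + ΣF_rep = (22.4053,-5.8580)
p' = p + 1/4·F = (-3.3987,2.5355)

Fx=22.4053 Fy=-5.8580 x'=-3.3987 y'=2.5355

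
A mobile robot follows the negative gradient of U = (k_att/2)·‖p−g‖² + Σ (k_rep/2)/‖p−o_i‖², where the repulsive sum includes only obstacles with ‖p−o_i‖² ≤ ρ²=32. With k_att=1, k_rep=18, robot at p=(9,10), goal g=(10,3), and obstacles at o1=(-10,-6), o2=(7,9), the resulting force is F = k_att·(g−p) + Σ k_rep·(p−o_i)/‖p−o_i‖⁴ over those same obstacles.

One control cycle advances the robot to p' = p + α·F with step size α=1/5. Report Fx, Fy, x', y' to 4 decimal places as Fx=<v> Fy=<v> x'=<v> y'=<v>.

Fx=2.4400 Fy=-6.2800 x'=9.4880 y'=8.7440

F_att = 1·(g−p) = 1·(1,-7) = (1.0000,-7.0000)
o1: d²=617 > ρ²=32 → inactive
o2: d²=5 ≤ ρ²=32; F_rep = 18·(2,1)/5² = (1.4400,0.7200)
F = F_att + ΣF_rep = (2.4400,-6.2800)
p' = p + 1/5·F = (9.4880,8.7440)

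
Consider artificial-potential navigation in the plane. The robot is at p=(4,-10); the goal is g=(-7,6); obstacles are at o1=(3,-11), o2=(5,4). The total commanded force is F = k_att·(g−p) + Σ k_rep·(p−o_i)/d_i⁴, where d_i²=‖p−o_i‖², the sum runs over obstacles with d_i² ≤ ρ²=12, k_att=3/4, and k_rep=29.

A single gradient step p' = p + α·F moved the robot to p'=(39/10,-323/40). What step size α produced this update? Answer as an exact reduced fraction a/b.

F_att = 3/4·(g−p) = 3/4·(-11,16) = (-8.2500,12.0000)
o1: d²=2 ≤ ρ²=12; F_rep = 29·(1,1)/2² = (7.2500,7.2500)
o2: d²=197 > ρ²=12 → inactive
F = F_att + ΣF_rep = (-1.0000,19.2500)
Δp = p'−p = (-0.1000,1.9250); α = Δx/Fx = (-1/10) / (-1) = 1/10
check: Δy/Fy = (77/40) / (77/4) = 1/10 ✓

α = 1/10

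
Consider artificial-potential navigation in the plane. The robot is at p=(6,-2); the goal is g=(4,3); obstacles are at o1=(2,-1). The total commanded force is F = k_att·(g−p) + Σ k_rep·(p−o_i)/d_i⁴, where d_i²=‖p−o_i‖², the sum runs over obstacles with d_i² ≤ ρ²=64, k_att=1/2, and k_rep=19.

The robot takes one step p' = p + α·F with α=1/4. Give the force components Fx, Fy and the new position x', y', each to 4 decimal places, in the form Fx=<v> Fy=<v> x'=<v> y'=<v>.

F_att = 1/2·(g−p) = 1/2·(-2,5) = (-1.0000,2.5000)
o1: d²=17 ≤ ρ²=64; F_rep = 19·(4,-1)/17² = (0.2630,-0.0657)
F = F_att + ΣF_rep = (-0.7370,2.4343)
p' = p + 1/4·F = (5.8157,-1.3914)

Fx=-0.7370 Fy=2.4343 x'=5.8157 y'=-1.3914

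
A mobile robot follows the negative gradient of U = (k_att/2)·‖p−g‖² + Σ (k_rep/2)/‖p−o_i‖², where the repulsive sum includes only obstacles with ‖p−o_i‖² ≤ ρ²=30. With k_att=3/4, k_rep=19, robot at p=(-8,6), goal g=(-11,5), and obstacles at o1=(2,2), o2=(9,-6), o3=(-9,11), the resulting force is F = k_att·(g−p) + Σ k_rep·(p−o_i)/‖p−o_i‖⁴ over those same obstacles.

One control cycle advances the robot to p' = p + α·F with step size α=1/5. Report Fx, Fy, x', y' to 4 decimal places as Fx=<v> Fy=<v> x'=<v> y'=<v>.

Fx=-2.2219 Fy=-0.8905 x'=-8.4444 y'=5.8219

F_att = 3/4·(g−p) = 3/4·(-3,-1) = (-2.2500,-0.7500)
o1: d²=116 > ρ²=30 → inactive
o2: d²=433 > ρ²=30 → inactive
o3: d²=26 ≤ ρ²=30; F_rep = 19·(1,-5)/26² = (0.0281,-0.1405)
F = F_att + ΣF_rep = (-2.2219,-0.8905)
p' = p + 1/5·F = (-8.4444,5.8219)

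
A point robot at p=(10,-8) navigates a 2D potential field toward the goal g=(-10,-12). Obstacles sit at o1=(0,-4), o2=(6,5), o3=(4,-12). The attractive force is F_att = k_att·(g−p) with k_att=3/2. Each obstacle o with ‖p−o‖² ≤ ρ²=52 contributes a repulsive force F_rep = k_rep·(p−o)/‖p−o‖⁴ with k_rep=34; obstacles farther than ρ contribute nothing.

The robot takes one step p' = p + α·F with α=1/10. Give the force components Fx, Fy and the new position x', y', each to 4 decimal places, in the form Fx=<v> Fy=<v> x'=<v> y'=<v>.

F_att = 3/2·(g−p) = 3/2·(-20,-4) = (-30.0000,-6.0000)
o1: d²=116 > ρ²=52 → inactive
o2: d²=185 > ρ²=52 → inactive
o3: d²=52 ≤ ρ²=52; F_rep = 34·(6,4)/52² = (0.0754,0.0503)
F = F_att + ΣF_rep = (-29.9246,-5.9497)
p' = p + 1/10·F = (7.0075,-8.5950)

Fx=-29.9246 Fy=-5.9497 x'=7.0075 y'=-8.5950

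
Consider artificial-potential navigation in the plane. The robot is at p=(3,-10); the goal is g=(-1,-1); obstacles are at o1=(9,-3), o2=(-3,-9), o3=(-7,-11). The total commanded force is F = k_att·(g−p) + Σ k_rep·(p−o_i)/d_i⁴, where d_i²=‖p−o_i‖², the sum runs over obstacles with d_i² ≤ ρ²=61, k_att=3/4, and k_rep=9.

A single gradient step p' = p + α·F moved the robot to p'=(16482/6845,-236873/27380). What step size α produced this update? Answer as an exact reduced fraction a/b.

α = 1/5

F_att = 3/4·(g−p) = 3/4·(-4,9) = (-3.0000,6.7500)
o1: d²=85 > ρ²=61 → inactive
o2: d²=37 ≤ ρ²=61; F_rep = 9·(6,-1)/37² = (0.0394,-0.0066)
o3: d²=101 > ρ²=61 → inactive
F = F_att + ΣF_rep = (-2.9606,6.7434)
Δp = p'−p = (-0.5921,1.3487); α = Δx/Fx = (-4053/6845) / (-4053/1369) = 1/5
check: Δy/Fy = (36927/27380) / (36927/5476) = 1/5 ✓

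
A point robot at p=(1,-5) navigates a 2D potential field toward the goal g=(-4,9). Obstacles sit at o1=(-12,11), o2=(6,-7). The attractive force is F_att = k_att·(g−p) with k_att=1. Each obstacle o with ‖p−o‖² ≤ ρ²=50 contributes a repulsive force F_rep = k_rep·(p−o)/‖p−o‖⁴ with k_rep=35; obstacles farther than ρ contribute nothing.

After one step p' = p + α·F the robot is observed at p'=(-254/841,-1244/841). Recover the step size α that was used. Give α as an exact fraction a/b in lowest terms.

α = 1/4

F_att = 1·(g−p) = 1·(-5,14) = (-5.0000,14.0000)
o1: d²=425 > ρ²=50 → inactive
o2: d²=29 ≤ ρ²=50; F_rep = 35·(-5,2)/29² = (-0.2081,0.0832)
F = F_att + ΣF_rep = (-5.2081,14.0832)
Δp = p'−p = (-1.3020,3.5208); α = Δx/Fx = (-1095/841) / (-4380/841) = 1/4
check: Δy/Fy = (2961/841) / (11844/841) = 1/4 ✓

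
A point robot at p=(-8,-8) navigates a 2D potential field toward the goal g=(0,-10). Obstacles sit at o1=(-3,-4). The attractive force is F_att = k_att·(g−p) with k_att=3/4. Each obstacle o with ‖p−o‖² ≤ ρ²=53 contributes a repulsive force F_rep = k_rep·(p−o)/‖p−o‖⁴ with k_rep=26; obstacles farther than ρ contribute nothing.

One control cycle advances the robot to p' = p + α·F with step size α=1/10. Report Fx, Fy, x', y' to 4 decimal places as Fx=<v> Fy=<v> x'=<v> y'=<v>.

Fx=5.9227 Fy=-1.5619 x'=-7.4077 y'=-8.1562

F_att = 3/4·(g−p) = 3/4·(8,-2) = (6.0000,-1.5000)
o1: d²=41 ≤ ρ²=53; F_rep = 26·(-5,-4)/41² = (-0.0773,-0.0619)
F = F_att + ΣF_rep = (5.9227,-1.5619)
p' = p + 1/10·F = (-7.4077,-8.1562)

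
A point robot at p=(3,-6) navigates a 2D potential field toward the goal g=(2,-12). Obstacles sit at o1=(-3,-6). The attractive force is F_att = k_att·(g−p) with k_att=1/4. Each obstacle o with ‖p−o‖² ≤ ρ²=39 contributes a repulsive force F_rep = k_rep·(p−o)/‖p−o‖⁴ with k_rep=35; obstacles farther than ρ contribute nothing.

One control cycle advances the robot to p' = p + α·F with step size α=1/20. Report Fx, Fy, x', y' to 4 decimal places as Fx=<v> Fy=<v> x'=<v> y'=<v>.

Fx=-0.0880 Fy=-1.5000 x'=2.9956 y'=-6.0750

F_att = 1/4·(g−p) = 1/4·(-1,-6) = (-0.2500,-1.5000)
o1: d²=36 ≤ ρ²=39; F_rep = 35·(6,0)/36² = (0.1620,0.0000)
F = F_att + ΣF_rep = (-0.0880,-1.5000)
p' = p + 1/20·F = (2.9956,-6.0750)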